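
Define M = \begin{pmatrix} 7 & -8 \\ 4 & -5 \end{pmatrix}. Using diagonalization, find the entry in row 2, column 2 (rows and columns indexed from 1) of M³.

-29

Characteristic polynomial: μ^2 - 2μ - 3 = (μ - 3)(μ + 1), so the eigenvalues are -1, 3.
μ=-1: eigenvector (-1, -1).
μ=3: eigenvector (2, 1).
P = [[-1, 2], [-1, 1]], D = diag(-1, 3), P⁻¹ = [[1, -2], [1, -1]].
M³ = P·diag(-1, 27)·P⁻¹ = [[55, -56], [28, -29]].
The requested entry is -29.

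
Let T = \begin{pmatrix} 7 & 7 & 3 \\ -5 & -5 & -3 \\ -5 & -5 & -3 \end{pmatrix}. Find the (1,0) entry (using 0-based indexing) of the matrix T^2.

5

Characteristic polynomial: s^3 + s^2 - 6s = s(s - 2)(s + 3), so the eigenvalues are -3, 0, 2.
s=0: eigenvector (1, -1, 0).
s=-3: eigenvector (-1, 1, 1).
s=2: eigenvector (2, -1, -1).
P = [[1, -1, 2], [-1, 1, -1], [0, 1, -1]], D = diag(0, -3, 2), P⁻¹ = [[0, -1, 1], [1, 1, 1], [1, 1, 0]].
T² = P·diag(0, 9, 4)·P⁻¹ = [[-1, -1, -9], [5, 5, 9], [5, 5, 9]].
The requested entry is 5.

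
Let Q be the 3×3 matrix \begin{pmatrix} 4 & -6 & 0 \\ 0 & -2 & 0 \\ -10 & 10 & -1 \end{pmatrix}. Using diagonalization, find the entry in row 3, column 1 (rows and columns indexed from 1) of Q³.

Characteristic polynomial: t^3 - t^2 - 10t - 8 = (t - 4)(t + 1)(t + 2), so the eigenvalues are -2, -1, 4.
t=4: eigenvector (1, 0, -2).
t=-2: eigenvector (1, 1, 0).
t=-1: eigenvector (0, 0, 1).
P = [[1, 1, 0], [0, 1, 0], [-2, 0, 1]], D = diag(4, -2, -1), P⁻¹ = [[1, -1, 0], [0, 1, 0], [2, -2, 1]].
Q³ = P·diag(64, -8, -1)·P⁻¹ = [[64, -72, 0], [0, -8, 0], [-130, 130, -1]].
The requested entry is -130.

-130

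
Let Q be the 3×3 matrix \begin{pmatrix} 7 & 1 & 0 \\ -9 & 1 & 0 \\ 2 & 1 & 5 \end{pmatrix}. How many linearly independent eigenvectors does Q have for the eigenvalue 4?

Q − 4I = [[3, 1, 0], [-9, -3, 0], [2, 1, 1]].
This matrix has rank 2, so its null space has dimension 3 − 2 = 1.

1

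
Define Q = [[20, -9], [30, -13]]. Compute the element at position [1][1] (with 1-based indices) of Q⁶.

Characteristic polynomial: λ^2 - 7λ + 10 = (λ - 5)(λ - 2), so the eigenvalues are 2, 5.
λ=2: eigenvector (1, 2).
λ=5: eigenvector (-3, -5).
P = [[1, -3], [2, -5]], D = diag(2, 5), P⁻¹ = [[-5, 3], [-2, 1]].
Q⁶ = P·diag(64, 15625)·P⁻¹ = [[93430, -46683], [155610, -77741]].
The requested entry is 93430.

93430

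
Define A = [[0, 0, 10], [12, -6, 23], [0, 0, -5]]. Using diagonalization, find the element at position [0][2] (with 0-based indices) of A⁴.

-1250

Characteristic polynomial: λ^3 + 11λ^2 + 30λ = λ(λ + 5)(λ + 6), so the eigenvalues are -6, -5, 0.
λ=-6: eigenvector (0, 1, 0).
λ=0: eigenvector (1, 2, 0).
λ=-5: eigenvector (-2, -1, 1).
P = [[0, 1, -2], [1, 2, -1], [0, 0, 1]], D = diag(-6, 0, -5), P⁻¹ = [[-2, 1, -3], [1, 0, 2], [0, 0, 1]].
A⁴ = P·diag(1296, 0, 625)·P⁻¹ = [[0, 0, -1250], [-2592, 1296, -4513], [0, 0, 625]].
The requested entry is -1250.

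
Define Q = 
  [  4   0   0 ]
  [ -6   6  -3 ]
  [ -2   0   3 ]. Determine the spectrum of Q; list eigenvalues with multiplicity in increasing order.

3, 4, 6

Characteristic polynomial: p(s) = s^3 - 13s^2 + 54s - 72 = (s - 6)(s - 4)(s - 3).
Roots (with multiplicity): 3, 4, 6.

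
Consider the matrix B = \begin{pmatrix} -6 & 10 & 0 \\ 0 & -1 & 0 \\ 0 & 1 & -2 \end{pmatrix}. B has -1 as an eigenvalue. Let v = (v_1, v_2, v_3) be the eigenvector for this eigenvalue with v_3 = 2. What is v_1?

4

B + 1I = [[-5, 10, 0], [0, 0, 0], [0, 1, -1]].
Solving (B + 1I)v = 0 gives the eigenspace spanned by (4, 2, 2).
With v_3 = 2, v = (4, 2, 2), so v_1 = 4.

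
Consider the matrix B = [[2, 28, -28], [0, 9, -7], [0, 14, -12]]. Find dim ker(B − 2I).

B − 2I = [[0, 28, -28], [0, 7, -7], [0, 14, -14]].
This matrix has rank 1, so its null space has dimension 3 − 1 = 2.

2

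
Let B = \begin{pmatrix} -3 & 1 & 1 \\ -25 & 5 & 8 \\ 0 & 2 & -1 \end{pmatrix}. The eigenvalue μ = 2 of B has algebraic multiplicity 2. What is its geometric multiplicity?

1

B − 2I = [[-5, 1, 1], [-25, 3, 8], [0, 2, -3]].
This matrix has rank 2, so its null space has dimension 3 − 2 = 1.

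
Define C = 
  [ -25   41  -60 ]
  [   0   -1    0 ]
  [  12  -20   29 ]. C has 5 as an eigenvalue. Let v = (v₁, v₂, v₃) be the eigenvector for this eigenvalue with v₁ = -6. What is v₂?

0

C − 5I = [[-30, 41, -60], [0, -6, 0], [12, -20, 24]].
Solving (C − 5I)v = 0 gives the eigenspace spanned by (-6, 0, 3).
With v₁ = -6, v = (-6, 0, 3), so v₂ = 0.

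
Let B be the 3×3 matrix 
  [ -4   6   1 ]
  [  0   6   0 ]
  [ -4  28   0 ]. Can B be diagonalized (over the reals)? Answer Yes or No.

No

Characteristic polynomial: p(r) = r^3 - 2r^2 - 20r - 24 = (r - 6)(r + 2)^2.
r = -2 has algebraic multiplicity 2; rank(B + 2I) = 2, so geometric multiplicity = 1.
Geometric multiplicity < algebraic multiplicity, so B is not diagonalizable.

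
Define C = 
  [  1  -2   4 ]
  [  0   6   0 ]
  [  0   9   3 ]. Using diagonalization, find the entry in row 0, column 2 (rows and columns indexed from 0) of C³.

Characteristic polynomial: s^3 - 10s^2 + 27s - 18 = (s - 6)(s - 3)(s - 1), so the eigenvalues are 1, 3, 6.
s=1: eigenvector (1, 0, 0).
s=6: eigenvector (2, 1, 3).
s=3: eigenvector (2, 0, 1).
P = [[1, 2, 2], [0, 1, 0], [0, 3, 1]], D = diag(1, 6, 3), P⁻¹ = [[1, 4, -2], [0, 1, 0], [0, -3, 1]].
C³ = P·diag(1, 216, 27)·P⁻¹ = [[1, 274, 52], [0, 216, 0], [0, 567, 27]].
The requested entry is 52.

52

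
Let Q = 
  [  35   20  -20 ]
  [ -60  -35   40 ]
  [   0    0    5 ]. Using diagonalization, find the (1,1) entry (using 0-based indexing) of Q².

Characteristic polynomial: r^3 - 5r^2 - 25r + 125 = (r - 5)^2(r + 5), so the eigenvalues are -5, 5, 5.
r=-5: eigenvector (1, -2, 0).
r=5: eigenvector (-2, 4, 1).
r=5: eigenvector (0, 1, 1).
P = [[1, -2, 0], [-2, 4, 1], [0, 1, 1]], D = diag(-5, 5, 5), P⁻¹ = [[-3, -2, 2], [-2, -1, 1], [2, 1, 0]].
Q² = P·diag(25, 25, 25)·P⁻¹ = [[25, 0, 0], [0, 25, 0], [0, 0, 25]].
The requested entry is 25.

25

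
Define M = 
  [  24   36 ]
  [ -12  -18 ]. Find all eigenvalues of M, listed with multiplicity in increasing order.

Characteristic polynomial: p(s) = s^2 - 6s = s(s - 6).
Roots (with multiplicity): 0, 6.

0, 6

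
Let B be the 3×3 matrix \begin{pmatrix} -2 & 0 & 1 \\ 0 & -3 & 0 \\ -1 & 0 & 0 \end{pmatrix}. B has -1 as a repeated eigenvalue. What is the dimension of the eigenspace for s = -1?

B + 1I = [[-1, 0, 1], [0, -2, 0], [-1, 0, 1]].
This matrix has rank 2, so its null space has dimension 3 − 2 = 1.

1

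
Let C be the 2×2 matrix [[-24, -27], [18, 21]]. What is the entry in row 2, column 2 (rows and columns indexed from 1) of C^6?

Characteristic polynomial: μ^2 + 3μ - 18 = (μ - 3)(μ + 6), so the eigenvalues are -6, 3.
μ=3: eigenvector (1, -1).
μ=-6: eigenvector (3, -2).
P = [[1, 3], [-1, -2]], D = diag(3, -6), P⁻¹ = [[-2, -3], [1, 1]].
C⁶ = P·diag(729, 46656)·P⁻¹ = [[138510, 137781], [-91854, -91125]].
The requested entry is -91125.

-91125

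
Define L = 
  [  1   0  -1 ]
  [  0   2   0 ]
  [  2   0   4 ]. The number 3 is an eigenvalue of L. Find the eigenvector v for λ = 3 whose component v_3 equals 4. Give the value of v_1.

L − 3I = [[-2, 0, -1], [0, -1, 0], [2, 0, 1]].
Solving (L − 3I)v = 0 gives the eigenspace spanned by (-2, 0, 4).
With v_3 = 4, v = (-2, 0, 4), so v_1 = -2.

-2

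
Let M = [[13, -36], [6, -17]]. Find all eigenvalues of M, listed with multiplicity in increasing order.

-5, 1

Characteristic polynomial: p(s) = s^2 + 4s - 5 = (s - 1)(s + 5).
Roots (with multiplicity): -5, 1.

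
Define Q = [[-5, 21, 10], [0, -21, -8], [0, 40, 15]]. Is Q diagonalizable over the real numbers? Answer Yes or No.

Characteristic polynomial: p(t) = t^3 + 11t^2 + 35t + 25 = (t + 1)(t + 5)^2.
t = -5 has algebraic multiplicity 2; rank(Q + 5I) = 2, so geometric multiplicity = 1.
Geometric multiplicity < algebraic multiplicity, so Q is not diagonalizable.

No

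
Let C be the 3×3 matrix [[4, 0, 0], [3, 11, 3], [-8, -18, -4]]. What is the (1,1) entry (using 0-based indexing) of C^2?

Characteristic polynomial: λ^3 - 11λ^2 + 38λ - 40 = (λ - 5)(λ - 4)(λ - 2), so the eigenvalues are 2, 4, 5.
λ=5: eigenvector (0, 1, -2).
λ=4: eigenvector (1, 0, -1).
λ=2: eigenvector (0, -1, 3).
P = [[0, 1, 0], [1, 0, -1], [-2, -1, 3]], D = diag(5, 4, 2), P⁻¹ = [[1, 3, 1], [1, 0, 0], [1, 2, 1]].
C² = P·diag(25, 16, 4)·P⁻¹ = [[16, 0, 0], [21, 67, 21], [-54, -126, -38]].
The requested entry is 67.

67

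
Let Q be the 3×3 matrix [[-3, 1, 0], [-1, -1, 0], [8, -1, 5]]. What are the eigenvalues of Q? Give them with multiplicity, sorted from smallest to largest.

Characteristic polynomial: p(t) = t^3 - t^2 - 16t - 20 = (t - 5)(t + 2)^2.
Roots (with multiplicity): -2, -2, 5.

-2, -2, 5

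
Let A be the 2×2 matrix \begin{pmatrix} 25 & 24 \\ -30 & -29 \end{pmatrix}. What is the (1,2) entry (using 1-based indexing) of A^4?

-2496

Characteristic polynomial: μ^2 + 4μ - 5 = (μ - 1)(μ + 5), so the eigenvalues are -5, 1.
μ=1: eigenvector (1, -1).
μ=-5: eigenvector (-4, 5).
P = [[1, -4], [-1, 5]], D = diag(1, -5), P⁻¹ = [[5, 4], [1, 1]].
A⁴ = P·diag(1, 625)·P⁻¹ = [[-2495, -2496], [3120, 3121]].
The requested entry is -2496.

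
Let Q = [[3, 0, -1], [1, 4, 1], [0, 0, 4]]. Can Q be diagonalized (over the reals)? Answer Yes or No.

Yes

Characteristic polynomial: p(r) = r^3 - 11r^2 + 40r - 48 = (r - 4)^2(r - 3).
r = 4 has algebraic multiplicity 2; rank(Q − 4I) = 1, so geometric multiplicity = 2.
Every eigenvalue has geometric = algebraic multiplicity, so Q is diagonalizable.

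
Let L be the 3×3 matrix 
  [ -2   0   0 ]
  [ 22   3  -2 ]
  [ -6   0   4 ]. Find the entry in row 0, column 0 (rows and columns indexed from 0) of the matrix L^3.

-8

Characteristic polynomial: s^3 - 5s^2 - 2s + 24 = (s - 4)(s - 3)(s + 2), so the eigenvalues are -2, 3, 4.
s=4: eigenvector (0, -2, 1).
s=3: eigenvector (0, 1, 0).
s=-2: eigenvector (1, -4, 1).
P = [[0, 0, 1], [-2, 1, -4], [1, 0, 1]], D = diag(4, 3, -2), P⁻¹ = [[-1, 0, 1], [2, 1, 2], [1, 0, 0]].
L³ = P·diag(64, 27, -8)·P⁻¹ = [[-8, 0, 0], [214, 27, -74], [-72, 0, 64]].
The requested entry is -8.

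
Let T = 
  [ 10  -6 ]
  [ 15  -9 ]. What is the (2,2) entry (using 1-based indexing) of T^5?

Characteristic polynomial: μ^2 - μ = μ(μ - 1), so the eigenvalues are 0, 1.
μ=1: eigenvector (-2, -3).
μ=0: eigenvector (-3, -5).
P = [[-2, -3], [-3, -5]], D = diag(1, 0), P⁻¹ = [[-5, 3], [3, -2]].
T⁵ = P·diag(1, 0)·P⁻¹ = [[10, -6], [15, -9]].
The requested entry is -9.

-9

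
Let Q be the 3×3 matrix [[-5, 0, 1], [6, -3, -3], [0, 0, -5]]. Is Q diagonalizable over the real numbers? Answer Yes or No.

No

Characteristic polynomial: p(t) = t^3 + 13t^2 + 55t + 75 = (t + 3)(t + 5)^2.
t = -5 has algebraic multiplicity 2; rank(Q + 5I) = 2, so geometric multiplicity = 1.
Geometric multiplicity < algebraic multiplicity, so Q is not diagonalizable.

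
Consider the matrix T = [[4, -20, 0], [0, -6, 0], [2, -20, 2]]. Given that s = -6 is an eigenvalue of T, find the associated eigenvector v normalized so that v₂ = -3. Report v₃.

T + 6I = [[10, -20, 0], [0, 0, 0], [2, -20, 8]].
Solving (T + 6I)v = 0 gives the eigenspace spanned by (-6, -3, -6).
With v₂ = -3, v = (-6, -3, -6), so v₃ = -6.

-6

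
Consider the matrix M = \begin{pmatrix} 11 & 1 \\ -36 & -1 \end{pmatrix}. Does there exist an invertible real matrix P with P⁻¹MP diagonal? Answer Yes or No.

Characteristic polynomial: p(λ) = λ^2 - 10λ + 25 = (λ - 5)^2.
λ = 5 has algebraic multiplicity 2; rank(M − 5I) = 1, so geometric multiplicity = 1.
Geometric multiplicity < algebraic multiplicity, so M is not diagonalizable.

No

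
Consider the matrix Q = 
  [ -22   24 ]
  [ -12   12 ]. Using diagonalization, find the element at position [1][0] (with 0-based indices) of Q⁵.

-40512

Characteristic polynomial: s^2 + 10s + 24 = (s + 4)(s + 6), so the eigenvalues are -6, -4.
s=-4: eigenvector (4, 3).
s=-6: eigenvector (3, 2).
P = [[4, 3], [3, 2]], D = diag(-4, -6), P⁻¹ = [[-2, 3], [3, -4]].
Q⁵ = P·diag(-1024, -7776)·P⁻¹ = [[-61792, 81024], [-40512, 52992]].
The requested entry is -40512.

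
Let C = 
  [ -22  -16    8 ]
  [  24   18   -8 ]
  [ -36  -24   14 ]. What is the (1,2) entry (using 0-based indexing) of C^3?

Characteristic polynomial: s^3 - 10s^2 + 28s - 24 = (s - 6)(s - 2)^2, so the eigenvalues are 2, 2, 6.
s=2: eigenvector (1, -1, 1).
s=2: eigenvector (0, 1, 2).
s=6: eigenvector (2, -2, 3).
P = [[1, 0, 2], [-1, 1, -2], [1, 2, 3]], D = diag(2, 2, 6), P⁻¹ = [[7, 4, -2], [1, 1, 0], [-3, -2, 1]].
C³ = P·diag(8, 8, 216)·P⁻¹ = [[-1240, -832, 416], [1248, 840, -416], [-1872, -1248, 632]].
The requested entry is -416.

-416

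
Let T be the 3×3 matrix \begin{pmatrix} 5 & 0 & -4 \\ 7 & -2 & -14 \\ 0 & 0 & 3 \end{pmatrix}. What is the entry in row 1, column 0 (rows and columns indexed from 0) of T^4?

609

Characteristic polynomial: s^3 - 6s^2 - s + 30 = (s - 5)(s - 3)(s + 2), so the eigenvalues are -2, 3, 5.
s=5: eigenvector (1, 1, 0).
s=-2: eigenvector (0, 1, 0).
s=3: eigenvector (2, 0, 1).
P = [[1, 0, 2], [1, 1, 0], [0, 0, 1]], D = diag(5, -2, 3), P⁻¹ = [[1, 0, -2], [-1, 1, 2], [0, 0, 1]].
T⁴ = P·diag(625, 16, 81)·P⁻¹ = [[625, 0, -1088], [609, 16, -1218], [0, 0, 81]].
The requested entry is 609.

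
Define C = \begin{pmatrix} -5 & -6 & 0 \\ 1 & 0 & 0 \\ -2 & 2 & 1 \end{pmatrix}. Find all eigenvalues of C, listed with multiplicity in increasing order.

Characteristic polynomial: p(t) = t^3 + 4t^2 + t - 6 = (t - 1)(t + 2)(t + 3).
Roots (with multiplicity): -3, -2, 1.

-3, -2, 1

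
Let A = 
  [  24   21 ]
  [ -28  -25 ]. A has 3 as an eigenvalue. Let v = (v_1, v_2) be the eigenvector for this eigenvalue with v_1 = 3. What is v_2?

-3

A − 3I = [[21, 21], [-28, -28]].
Solving (A − 3I)v = 0 gives the eigenspace spanned by (3, -3).
With v_1 = 3, v = (3, -3), so v_2 = -3.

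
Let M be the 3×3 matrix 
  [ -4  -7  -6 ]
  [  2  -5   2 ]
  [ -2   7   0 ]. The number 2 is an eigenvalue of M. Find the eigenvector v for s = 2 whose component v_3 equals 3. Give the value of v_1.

-3

M − 2I = [[-6, -7, -6], [2, -7, 2], [-2, 7, -2]].
Solving (M − 2I)v = 0 gives the eigenspace spanned by (-3, 0, 3).
With v_3 = 3, v = (-3, 0, 3), so v_1 = -3.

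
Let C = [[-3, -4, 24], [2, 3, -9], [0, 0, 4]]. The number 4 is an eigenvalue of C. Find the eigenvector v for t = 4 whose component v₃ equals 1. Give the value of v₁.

C − 4I = [[-7, -4, 24], [2, -1, -9], [0, 0, 0]].
Solving (C − 4I)v = 0 gives the eigenspace spanned by (4, -1, 1).
With v₃ = 1, v = (4, -1, 1), so v₁ = 4.

4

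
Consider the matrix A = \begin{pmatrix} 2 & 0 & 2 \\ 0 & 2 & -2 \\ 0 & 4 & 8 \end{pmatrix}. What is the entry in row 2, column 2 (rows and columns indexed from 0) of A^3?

368

Characteristic polynomial: s^3 - 12s^2 + 44s - 48 = (s - 6)(s - 4)(s - 2), so the eigenvalues are 2, 4, 6.
s=4: eigenvector (-1, 1, -1).
s=2: eigenvector (1, 0, 0).
s=6: eigenvector (1, -1, 2).
P = [[-1, 1, 1], [1, 0, -1], [-1, 0, 2]], D = diag(4, 2, 6), P⁻¹ = [[0, 2, 1], [1, 1, 0], [0, 1, 1]].
A³ = P·diag(64, 8, 216)·P⁻¹ = [[8, 96, 152], [0, -88, -152], [0, 304, 368]].
The requested entry is 368.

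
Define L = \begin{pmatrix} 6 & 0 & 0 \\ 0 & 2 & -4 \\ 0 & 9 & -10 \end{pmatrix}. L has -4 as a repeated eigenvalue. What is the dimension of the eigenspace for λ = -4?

1

L + 4I = [[10, 0, 0], [0, 6, -4], [0, 9, -6]].
This matrix has rank 2, so its null space has dimension 3 − 2 = 1.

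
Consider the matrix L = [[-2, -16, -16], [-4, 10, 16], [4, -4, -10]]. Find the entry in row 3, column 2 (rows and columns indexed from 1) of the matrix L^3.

Characteristic polynomial: r^3 + 2r^2 - 36r - 72 = (r - 6)(r + 2)(r + 6), so the eigenvalues are -6, -2, 6.
r=-2: eigenvector (1, -1, 1).
r=6: eigenvector (-2, 2, -1).
r=-6: eigenvector (0, -1, 1).
P = [[1, -2, 0], [-1, 2, -1], [1, -1, 1]], D = diag(-2, 6, -6), P⁻¹ = [[1, 2, 2], [0, 1, 1], [-1, -1, 0]].
L³ = P·diag(-8, 216, -216)·P⁻¹ = [[-8, -448, -448], [-208, 232, 448], [208, -16, -232]].
The requested entry is -16.

-16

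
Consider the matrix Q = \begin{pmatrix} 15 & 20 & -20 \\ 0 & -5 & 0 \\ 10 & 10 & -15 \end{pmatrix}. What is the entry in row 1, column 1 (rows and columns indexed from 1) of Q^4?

625

Characteristic polynomial: s^3 + 5s^2 - 25s - 125 = (s - 5)(s + 5)^2, so the eigenvalues are -5, -5, 5.
s=-5: eigenvector (1, 0, 1).
s=5: eigenvector (-2, 0, -1).
s=-5: eigenvector (0, 1, 1).
P = [[1, -2, 0], [0, 0, 1], [1, -1, 1]], D = diag(-5, 5, -5), P⁻¹ = [[-1, -2, 2], [-1, -1, 1], [0, 1, 0]].
Q⁴ = P·diag(625, 625, 625)·P⁻¹ = [[625, 0, 0], [0, 625, 0], [0, 0, 625]].
The requested entry is 625.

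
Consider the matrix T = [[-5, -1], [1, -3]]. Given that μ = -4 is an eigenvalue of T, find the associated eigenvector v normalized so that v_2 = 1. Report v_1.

T + 4I = [[-1, -1], [1, 1]].
Solving (T + 4I)v = 0 gives the eigenspace spanned by (-1, 1).
With v_2 = 1, v = (-1, 1), so v_1 = -1.

-1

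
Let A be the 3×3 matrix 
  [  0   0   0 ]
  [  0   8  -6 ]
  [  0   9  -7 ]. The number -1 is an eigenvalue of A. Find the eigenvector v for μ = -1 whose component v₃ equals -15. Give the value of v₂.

A + 1I = [[1, 0, 0], [0, 9, -6], [0, 9, -6]].
Solving (A + 1I)v = 0 gives the eigenspace spanned by (0, -10, -15).
With v₃ = -15, v = (0, -10, -15), so v₂ = -10.

-10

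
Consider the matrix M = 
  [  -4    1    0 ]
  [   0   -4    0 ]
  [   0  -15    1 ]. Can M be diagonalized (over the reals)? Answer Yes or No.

No

Characteristic polynomial: p(t) = t^3 + 7t^2 + 8t - 16 = (t - 1)(t + 4)^2.
t = -4 has algebraic multiplicity 2; rank(M + 4I) = 2, so geometric multiplicity = 1.
Geometric multiplicity < algebraic multiplicity, so M is not diagonalizable.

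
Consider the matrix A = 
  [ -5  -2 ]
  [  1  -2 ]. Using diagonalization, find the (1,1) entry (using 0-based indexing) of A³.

10

Characteristic polynomial: t^2 + 7t + 12 = (t + 3)(t + 4), so the eigenvalues are -4, -3.
t=-4: eigenvector (-2, 1).
t=-3: eigenvector (-1, 1).
P = [[-2, -1], [1, 1]], D = diag(-4, -3), P⁻¹ = [[-1, -1], [1, 2]].
A³ = P·diag(-64, -27)·P⁻¹ = [[-101, -74], [37, 10]].
The requested entry is 10.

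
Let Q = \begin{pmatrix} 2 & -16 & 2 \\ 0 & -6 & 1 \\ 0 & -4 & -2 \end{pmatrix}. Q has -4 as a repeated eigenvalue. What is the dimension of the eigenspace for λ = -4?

1

Q + 4I = [[6, -16, 2], [0, -2, 1], [0, -4, 2]].
This matrix has rank 2, so its null space has dimension 3 − 2 = 1.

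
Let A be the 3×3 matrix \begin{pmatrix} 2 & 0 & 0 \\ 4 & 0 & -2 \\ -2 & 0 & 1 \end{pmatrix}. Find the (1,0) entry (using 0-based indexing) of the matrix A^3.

28

Characteristic polynomial: μ^3 - 3μ^2 + 2μ = μ(μ - 2)(μ - 1), so the eigenvalues are 0, 1, 2.
μ=0: eigenvector (0, 1, 0).
μ=2: eigenvector (1, 4, -2).
μ=1: eigenvector (0, -2, 1).
P = [[0, 1, 0], [1, 4, -2], [0, -2, 1]], D = diag(0, 2, 1), P⁻¹ = [[0, 1, 2], [1, 0, 0], [2, 0, 1]].
A³ = P·diag(0, 8, 1)·P⁻¹ = [[8, 0, 0], [28, 0, -2], [-14, 0, 1]].
The requested entry is 28.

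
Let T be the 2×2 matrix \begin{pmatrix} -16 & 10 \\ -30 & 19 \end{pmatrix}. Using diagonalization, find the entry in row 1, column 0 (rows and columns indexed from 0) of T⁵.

-6150

Characteristic polynomial: r^2 - 3r - 4 = (r - 4)(r + 1), so the eigenvalues are -1, 4.
r=4: eigenvector (-1, -2).
r=-1: eigenvector (2, 3).
P = [[-1, 2], [-2, 3]], D = diag(4, -1), P⁻¹ = [[3, -2], [2, -1]].
T⁵ = P·diag(1024, -1)·P⁻¹ = [[-3076, 2050], [-6150, 4099]].
The requested entry is -6150.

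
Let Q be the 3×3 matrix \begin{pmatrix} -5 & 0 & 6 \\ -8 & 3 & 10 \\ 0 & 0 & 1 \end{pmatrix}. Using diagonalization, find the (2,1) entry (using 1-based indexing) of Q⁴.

Characteristic polynomial: μ^3 + μ^2 - 17μ + 15 = (μ - 3)(μ - 1)(μ + 5), so the eigenvalues are -5, 1, 3.
μ=-5: eigenvector (1, 1, 0).
μ=3: eigenvector (0, 1, 0).
μ=1: eigenvector (1, -1, 1).
P = [[1, 0, 1], [1, 1, -1], [0, 0, 1]], D = diag(-5, 3, 1), P⁻¹ = [[1, 0, -1], [-1, 1, 2], [0, 0, 1]].
Q⁴ = P·diag(625, 81, 1)·P⁻¹ = [[625, 0, -624], [544, 81, -464], [0, 0, 1]].
The requested entry is 544.

544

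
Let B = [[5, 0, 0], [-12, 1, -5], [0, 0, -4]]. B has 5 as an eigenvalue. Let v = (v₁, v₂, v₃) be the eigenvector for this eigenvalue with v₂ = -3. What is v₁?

B − 5I = [[0, 0, 0], [-12, -4, -5], [0, 0, -9]].
Solving (B − 5I)v = 0 gives the eigenspace spanned by (1, -3, 0).
With v₂ = -3, v = (1, -3, 0), so v₁ = 1.

1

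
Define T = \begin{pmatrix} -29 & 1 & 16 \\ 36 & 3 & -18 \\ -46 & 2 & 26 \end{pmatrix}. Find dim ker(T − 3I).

1

T − 3I = [[-32, 1, 16], [36, 0, -18], [-46, 2, 23]].
This matrix has rank 2, so its null space has dimension 3 − 2 = 1.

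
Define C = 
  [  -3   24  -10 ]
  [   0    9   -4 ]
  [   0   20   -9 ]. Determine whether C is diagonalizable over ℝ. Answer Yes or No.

Characteristic polynomial: p(λ) = λ^3 + 3λ^2 - λ - 3 = (λ - 1)(λ + 1)(λ + 3).
All 3 eigenvalues are distinct, so C is diagonalizable.

Yes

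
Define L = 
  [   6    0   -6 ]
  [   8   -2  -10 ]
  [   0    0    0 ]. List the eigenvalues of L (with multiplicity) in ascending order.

-2, 0, 6

Characteristic polynomial: p(t) = t^3 - 4t^2 - 12t = t(t - 6)(t + 2).
Roots (with multiplicity): -2, 0, 6.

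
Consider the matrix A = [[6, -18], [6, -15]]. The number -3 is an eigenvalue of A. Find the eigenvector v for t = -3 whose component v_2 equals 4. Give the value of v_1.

A + 3I = [[9, -18], [6, -12]].
Solving (A + 3I)v = 0 gives the eigenspace spanned by (8, 4).
With v_2 = 4, v = (8, 4), so v_1 = 8.

8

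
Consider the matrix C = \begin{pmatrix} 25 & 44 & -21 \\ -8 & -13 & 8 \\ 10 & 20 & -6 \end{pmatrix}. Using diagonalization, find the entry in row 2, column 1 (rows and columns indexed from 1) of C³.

Characteristic polynomial: μ^3 - 6μ^2 + 5μ + 12 = (μ - 4)(μ - 3)(μ + 1), so the eigenvalues are -1, 3, 4.
μ=-1: eigenvector (5, -2, 2).
μ=3: eigenvector (-2, 1, 0).
μ=4: eigenvector (-1, 0, -1).
P = [[5, -2, -1], [-2, 1, 0], [2, 0, -1]], D = diag(-1, 3, 4), P⁻¹ = [[-1, -2, 1], [-2, -3, 2], [-2, -4, 1]].
C³ = P·diag(-1, 27, 64)·P⁻¹ = [[241, 428, -177], [-56, -85, 56], [130, 260, -66]].
The requested entry is -56.

-56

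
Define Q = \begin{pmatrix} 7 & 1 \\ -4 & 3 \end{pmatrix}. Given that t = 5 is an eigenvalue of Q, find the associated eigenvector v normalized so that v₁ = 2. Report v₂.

Q − 5I = [[2, 1], [-4, -2]].
Solving (Q − 5I)v = 0 gives the eigenspace spanned by (2, -4).
With v₁ = 2, v = (2, -4), so v₂ = -4.

-4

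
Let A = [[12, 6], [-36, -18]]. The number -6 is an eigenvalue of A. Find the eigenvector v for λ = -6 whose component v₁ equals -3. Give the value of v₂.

A + 6I = [[18, 6], [-36, -12]].
Solving (A + 6I)v = 0 gives the eigenspace spanned by (-3, 9).
With v₁ = -3, v = (-3, 9), so v₂ = 9.

9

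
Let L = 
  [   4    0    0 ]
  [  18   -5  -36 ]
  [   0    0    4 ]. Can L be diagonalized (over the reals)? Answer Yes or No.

Yes

Characteristic polynomial: p(t) = t^3 - 3t^2 - 24t + 80 = (t - 4)^2(t + 5).
t = 4 has algebraic multiplicity 2; rank(L − 4I) = 1, so geometric multiplicity = 2.
Every eigenvalue has geometric = algebraic multiplicity, so L is diagonalizable.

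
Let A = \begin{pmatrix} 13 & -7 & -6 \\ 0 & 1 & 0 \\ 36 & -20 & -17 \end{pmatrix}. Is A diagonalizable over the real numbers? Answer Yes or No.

No

Characteristic polynomial: p(s) = s^3 + 3s^2 - 9s + 5 = (s - 1)^2(s + 5).
s = 1 has algebraic multiplicity 2; rank(A − 1I) = 2, so geometric multiplicity = 1.
Geometric multiplicity < algebraic multiplicity, so A is not diagonalizable.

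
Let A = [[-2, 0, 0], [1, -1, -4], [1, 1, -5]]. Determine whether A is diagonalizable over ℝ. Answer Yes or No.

Characteristic polynomial: p(s) = s^3 + 8s^2 + 21s + 18 = (s + 2)(s + 3)^2.
s = -3 has algebraic multiplicity 2; rank(A + 3I) = 2, so geometric multiplicity = 1.
Geometric multiplicity < algebraic multiplicity, so A is not diagonalizable.

No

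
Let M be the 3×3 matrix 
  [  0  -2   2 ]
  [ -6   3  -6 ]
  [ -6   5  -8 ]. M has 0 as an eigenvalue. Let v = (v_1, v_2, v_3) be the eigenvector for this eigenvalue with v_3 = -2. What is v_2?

-2

M = [[0, -2, 2], [-6, 3, -6], [-6, 5, -8]].
Solving (M)v = 0 gives the eigenspace spanned by (1, -2, -2).
With v_3 = -2, v = (1, -2, -2), so v_2 = -2.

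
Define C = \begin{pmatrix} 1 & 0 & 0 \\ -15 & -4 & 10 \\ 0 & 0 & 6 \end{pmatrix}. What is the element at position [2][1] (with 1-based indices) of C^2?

45

Characteristic polynomial: μ^3 - 3μ^2 - 22μ + 24 = (μ - 6)(μ - 1)(μ + 4), so the eigenvalues are -4, 1, 6.
μ=1: eigenvector (1, -3, 0).
μ=-4: eigenvector (0, 1, 0).
μ=6: eigenvector (0, 1, 1).
P = [[1, 0, 0], [-3, 1, 1], [0, 0, 1]], D = diag(1, -4, 6), P⁻¹ = [[1, 0, 0], [3, 1, -1], [0, 0, 1]].
C² = P·diag(1, 16, 36)·P⁻¹ = [[1, 0, 0], [45, 16, 20], [0, 0, 36]].
The requested entry is 45.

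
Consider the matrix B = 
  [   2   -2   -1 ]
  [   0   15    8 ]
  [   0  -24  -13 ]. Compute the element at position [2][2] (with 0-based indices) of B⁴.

-239

Characteristic polynomial: s^3 - 4s^2 + s + 6 = (s - 3)(s - 2)(s + 1), so the eigenvalues are -1, 2, 3.
s=2: eigenvector (1, 0, 0).
s=-1: eigenvector (0, 1, -2).
s=3: eigenvector (-1, 2, -3).
P = [[1, 0, -1], [0, 1, 2], [0, -2, -3]], D = diag(2, -1, 3), P⁻¹ = [[1, 2, 1], [0, -3, -2], [0, 2, 1]].
B⁴ = P·diag(16, 1, 81)·P⁻¹ = [[16, -130, -65], [0, 321, 160], [0, -480, -239]].
The requested entry is -239.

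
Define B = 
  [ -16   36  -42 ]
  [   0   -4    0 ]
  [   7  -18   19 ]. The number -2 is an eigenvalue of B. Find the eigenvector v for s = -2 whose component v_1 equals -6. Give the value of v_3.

B + 2I = [[-14, 36, -42], [0, -2, 0], [7, -18, 21]].
Solving (B + 2I)v = 0 gives the eigenspace spanned by (-6, 0, 2).
With v_1 = -6, v = (-6, 0, 2), so v_3 = 2.

2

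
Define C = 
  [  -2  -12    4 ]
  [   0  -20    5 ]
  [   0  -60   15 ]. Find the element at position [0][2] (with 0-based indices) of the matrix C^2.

Characteristic polynomial: μ^3 + 7μ^2 + 10μ = μ(μ + 2)(μ + 5), so the eigenvalues are -5, -2, 0.
μ=-5: eigenvector (0, -1, -3).
μ=0: eigenvector (2, 1, 4).
μ=-2: eigenvector (1, 0, 0).
P = [[0, 2, 1], [-1, 1, 0], [-3, 4, 0]], D = diag(-5, 0, -2), P⁻¹ = [[0, -4, 1], [0, -3, 1], [1, 6, -2]].
C² = P·diag(25, 0, 4)·P⁻¹ = [[4, 24, -8], [0, 100, -25], [0, 300, -75]].
The requested entry is -8.

-8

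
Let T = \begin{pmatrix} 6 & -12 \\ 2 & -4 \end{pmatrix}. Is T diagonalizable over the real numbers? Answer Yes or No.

Characteristic polynomial: p(λ) = λ^2 - 2λ = λ(λ - 2).
All 2 eigenvalues are distinct, so T is diagonalizable.

Yes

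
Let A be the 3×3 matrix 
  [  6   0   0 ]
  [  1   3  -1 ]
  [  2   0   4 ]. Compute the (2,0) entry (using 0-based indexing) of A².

20

Characteristic polynomial: s^3 - 13s^2 + 54s - 72 = (s - 6)(s - 4)(s - 3), so the eigenvalues are 3, 4, 6.
s=6: eigenvector (1, 0, 1).
s=3: eigenvector (0, 1, 0).
s=4: eigenvector (0, -1, 1).
P = [[1, 0, 0], [0, 1, -1], [1, 0, 1]], D = diag(6, 3, 4), P⁻¹ = [[1, 0, 0], [-1, 1, 1], [-1, 0, 1]].
A² = P·diag(36, 9, 16)·P⁻¹ = [[36, 0, 0], [7, 9, -7], [20, 0, 16]].
The requested entry is 20.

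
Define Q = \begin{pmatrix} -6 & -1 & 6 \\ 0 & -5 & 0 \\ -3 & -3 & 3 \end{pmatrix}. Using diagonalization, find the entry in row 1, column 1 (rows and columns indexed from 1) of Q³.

-54

Characteristic polynomial: μ^3 + 8μ^2 + 15μ = μ(μ + 3)(μ + 5), so the eigenvalues are -5, -3, 0.
μ=0: eigenvector (-1, 0, -1).
μ=-5: eigenvector (-1, 1, 0).
μ=-3: eigenvector (2, 0, 1).
P = [[-1, -1, 2], [0, 1, 0], [-1, 0, 1]], D = diag(0, -5, -3), P⁻¹ = [[1, 1, -2], [0, 1, 0], [1, 1, -1]].
Q³ = P·diag(0, -125, -27)·P⁻¹ = [[-54, 71, 54], [0, -125, 0], [-27, -27, 27]].
The requested entry is -54.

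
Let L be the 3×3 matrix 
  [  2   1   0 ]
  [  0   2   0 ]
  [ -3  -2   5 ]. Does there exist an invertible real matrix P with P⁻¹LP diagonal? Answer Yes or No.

No

Characteristic polynomial: p(r) = r^3 - 9r^2 + 24r - 20 = (r - 5)(r - 2)^2.
r = 2 has algebraic multiplicity 2; rank(L − 2I) = 2, so geometric multiplicity = 1.
Geometric multiplicity < algebraic multiplicity, so L is not diagonalizable.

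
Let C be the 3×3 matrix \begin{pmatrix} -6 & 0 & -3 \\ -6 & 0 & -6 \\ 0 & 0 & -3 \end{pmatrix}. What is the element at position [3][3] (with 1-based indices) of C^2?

9

Characteristic polynomial: r^3 + 9r^2 + 18r = r(r + 3)(r + 6), so the eigenvalues are -6, -3, 0.
r=0: eigenvector (0, 1, 0).
r=-6: eigenvector (1, 1, 0).
r=-3: eigenvector (-1, 0, 1).
P = [[0, 1, -1], [1, 1, 0], [0, 0, 1]], D = diag(0, -6, -3), P⁻¹ = [[-1, 1, -1], [1, 0, 1], [0, 0, 1]].
C² = P·diag(0, 36, 9)·P⁻¹ = [[36, 0, 27], [36, 0, 36], [0, 0, 9]].
The requested entry is 9.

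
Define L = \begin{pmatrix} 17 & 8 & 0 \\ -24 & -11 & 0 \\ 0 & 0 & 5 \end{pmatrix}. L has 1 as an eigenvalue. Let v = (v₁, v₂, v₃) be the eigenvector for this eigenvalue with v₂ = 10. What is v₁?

-5

L − 1I = [[16, 8, 0], [-24, -12, 0], [0, 0, 4]].
Solving (L − 1I)v = 0 gives the eigenspace spanned by (-5, 10, 0).
With v₂ = 10, v = (-5, 10, 0), so v₁ = -5.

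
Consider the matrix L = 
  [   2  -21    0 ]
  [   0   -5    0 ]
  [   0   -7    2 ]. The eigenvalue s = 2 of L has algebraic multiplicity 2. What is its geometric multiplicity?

2

L − 2I = [[0, -21, 0], [0, -7, 0], [0, -7, 0]].
This matrix has rank 1, so its null space has dimension 3 − 1 = 2.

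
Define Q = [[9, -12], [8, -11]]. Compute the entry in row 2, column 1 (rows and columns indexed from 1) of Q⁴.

-160

Characteristic polynomial: r^2 + 2r - 3 = (r - 1)(r + 3), so the eigenvalues are -3, 1.
r=-3: eigenvector (1, 1).
r=1: eigenvector (-3, -2).
P = [[1, -3], [1, -2]], D = diag(-3, 1), P⁻¹ = [[-2, 3], [-1, 1]].
Q⁴ = P·diag(81, 1)·P⁻¹ = [[-159, 240], [-160, 241]].
The requested entry is -160.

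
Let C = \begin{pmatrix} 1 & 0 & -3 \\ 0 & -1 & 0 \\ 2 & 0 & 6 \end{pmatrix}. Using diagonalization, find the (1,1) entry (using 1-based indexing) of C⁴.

Characteristic polynomial: s^3 - 6s^2 + 5s + 12 = (s - 4)(s - 3)(s + 1), so the eigenvalues are -1, 3, 4.
s=3: eigenvector (3, 0, -2).
s=-1: eigenvector (0, 1, 0).
s=4: eigenvector (-1, 0, 1).
P = [[3, 0, -1], [0, 1, 0], [-2, 0, 1]], D = diag(3, -1, 4), P⁻¹ = [[1, 0, 1], [0, 1, 0], [2, 0, 3]].
C⁴ = P·diag(81, 1, 256)·P⁻¹ = [[-269, 0, -525], [0, 1, 0], [350, 0, 606]].
The requested entry is -269.

-269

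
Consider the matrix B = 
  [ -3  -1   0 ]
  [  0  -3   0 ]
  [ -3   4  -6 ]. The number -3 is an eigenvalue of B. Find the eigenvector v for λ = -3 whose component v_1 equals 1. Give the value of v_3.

B + 3I = [[0, -1, 0], [0, 0, 0], [-3, 4, -3]].
Solving (B + 3I)v = 0 gives the eigenspace spanned by (1, 0, -1).
With v_1 = 1, v = (1, 0, -1), so v_3 = -1.

-1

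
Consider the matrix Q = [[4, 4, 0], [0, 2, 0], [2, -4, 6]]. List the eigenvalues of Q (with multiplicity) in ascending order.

2, 4, 6

Characteristic polynomial: p(s) = s^3 - 12s^2 + 44s - 48 = (s - 6)(s - 4)(s - 2).
Roots (with multiplicity): 2, 4, 6.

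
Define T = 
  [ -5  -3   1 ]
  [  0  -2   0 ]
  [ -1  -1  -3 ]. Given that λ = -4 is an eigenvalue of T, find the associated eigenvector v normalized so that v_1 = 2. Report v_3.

T + 4I = [[-1, -3, 1], [0, 2, 0], [-1, -1, 1]].
Solving (T + 4I)v = 0 gives the eigenspace spanned by (2, 0, 2).
With v_1 = 2, v = (2, 0, 2), so v_3 = 2.

2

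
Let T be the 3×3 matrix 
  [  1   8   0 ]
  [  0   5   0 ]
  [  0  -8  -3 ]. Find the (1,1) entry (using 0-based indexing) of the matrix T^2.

Characteristic polynomial: λ^3 - 3λ^2 - 13λ + 15 = (λ - 5)(λ - 1)(λ + 3), so the eigenvalues are -3, 1, 5.
λ=1: eigenvector (1, 0, 0).
λ=5: eigenvector (2, 1, -1).
λ=-3: eigenvector (0, 0, 1).
P = [[1, 2, 0], [0, 1, 0], [0, -1, 1]], D = diag(1, 5, -3), P⁻¹ = [[1, -2, 0], [0, 1, 0], [0, 1, 1]].
T² = P·diag(1, 25, 9)·P⁻¹ = [[1, 48, 0], [0, 25, 0], [0, -16, 9]].
The requested entry is 25.

25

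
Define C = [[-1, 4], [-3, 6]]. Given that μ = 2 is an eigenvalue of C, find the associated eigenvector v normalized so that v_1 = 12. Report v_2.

9

C − 2I = [[-3, 4], [-3, 4]].
Solving (C − 2I)v = 0 gives the eigenspace spanned by (12, 9).
With v_1 = 12, v = (12, 9), so v_2 = 9.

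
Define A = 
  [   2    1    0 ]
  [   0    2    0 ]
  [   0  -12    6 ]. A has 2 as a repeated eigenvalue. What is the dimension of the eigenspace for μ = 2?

A − 2I = [[0, 1, 0], [0, 0, 0], [0, -12, 4]].
This matrix has rank 2, so its null space has dimension 3 − 2 = 1.

1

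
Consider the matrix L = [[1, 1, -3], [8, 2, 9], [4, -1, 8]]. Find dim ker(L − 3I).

L − 3I = [[-2, 1, -3], [8, -1, 9], [4, -1, 5]].
This matrix has rank 2, so its null space has dimension 3 − 2 = 1.

1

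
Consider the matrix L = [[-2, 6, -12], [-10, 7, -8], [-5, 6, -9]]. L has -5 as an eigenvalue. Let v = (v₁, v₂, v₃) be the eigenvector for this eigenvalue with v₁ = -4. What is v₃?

-4

L + 5I = [[3, 6, -12], [-10, 12, -8], [-5, 6, -4]].
Solving (L + 5I)v = 0 gives the eigenspace spanned by (-4, -6, -4).
With v₁ = -4, v = (-4, -6, -4), so v₃ = -4.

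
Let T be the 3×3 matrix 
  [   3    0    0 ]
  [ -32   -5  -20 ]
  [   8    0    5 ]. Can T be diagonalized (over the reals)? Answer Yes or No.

Yes

Characteristic polynomial: p(λ) = λ^3 - 3λ^2 - 25λ + 75 = (λ - 5)(λ - 3)(λ + 5).
All 3 eigenvalues are distinct, so T is diagonalizable.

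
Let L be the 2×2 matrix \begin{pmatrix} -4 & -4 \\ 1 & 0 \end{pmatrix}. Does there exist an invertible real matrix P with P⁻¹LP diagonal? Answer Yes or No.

Characteristic polynomial: p(s) = s^2 + 4s + 4 = (s + 2)^2.
s = -2 has algebraic multiplicity 2; rank(L + 2I) = 1, so geometric multiplicity = 1.
Geometric multiplicity < algebraic multiplicity, so L is not diagonalizable.

No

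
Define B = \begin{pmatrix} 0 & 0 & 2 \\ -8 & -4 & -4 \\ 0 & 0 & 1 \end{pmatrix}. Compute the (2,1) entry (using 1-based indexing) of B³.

-128

Characteristic polynomial: s^3 + 3s^2 - 4s = s(s - 1)(s + 4), so the eigenvalues are -4, 0, 1.
s=1: eigenvector (2, -4, 1).
s=-4: eigenvector (0, 1, 0).
s=0: eigenvector (1, -2, 0).
P = [[2, 0, 1], [-4, 1, -2], [1, 0, 0]], D = diag(1, -4, 0), P⁻¹ = [[0, 0, 1], [2, 1, 0], [1, 0, -2]].
B³ = P·diag(1, -64, 0)·P⁻¹ = [[0, 0, 2], [-128, -64, -4], [0, 0, 1]].
The requested entry is -128.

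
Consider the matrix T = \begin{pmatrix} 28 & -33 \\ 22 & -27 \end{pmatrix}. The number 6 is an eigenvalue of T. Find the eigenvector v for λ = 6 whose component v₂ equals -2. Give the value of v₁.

T − 6I = [[22, -33], [22, -33]].
Solving (T − 6I)v = 0 gives the eigenspace spanned by (-3, -2).
With v₂ = -2, v = (-3, -2), so v₁ = -3.

-3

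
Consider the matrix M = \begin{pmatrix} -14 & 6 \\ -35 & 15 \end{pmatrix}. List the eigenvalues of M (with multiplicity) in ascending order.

Characteristic polynomial: p(λ) = λ^2 - λ = λ(λ - 1).
Roots (with multiplicity): 0, 1.

0, 1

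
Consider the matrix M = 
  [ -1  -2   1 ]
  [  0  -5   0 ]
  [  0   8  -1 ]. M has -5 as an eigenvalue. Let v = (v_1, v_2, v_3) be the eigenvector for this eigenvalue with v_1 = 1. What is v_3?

M + 5I = [[4, -2, 1], [0, 0, 0], [0, 8, 4]].
Solving (M + 5I)v = 0 gives the eigenspace spanned by (1, 1, -2).
With v_1 = 1, v = (1, 1, -2), so v_3 = -2.

-2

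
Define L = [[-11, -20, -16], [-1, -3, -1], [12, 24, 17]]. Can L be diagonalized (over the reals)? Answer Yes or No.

No

Characteristic polynomial: p(r) = r^3 - 3r^2 - 9r - 5 = (r - 5)(r + 1)^2.
r = -1 has algebraic multiplicity 2; rank(L + 1I) = 2, so geometric multiplicity = 1.
Geometric multiplicity < algebraic multiplicity, so L is not diagonalizable.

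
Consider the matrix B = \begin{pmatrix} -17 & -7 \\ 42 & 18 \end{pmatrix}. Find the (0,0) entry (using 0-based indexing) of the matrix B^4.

Characteristic polynomial: r^2 - r - 12 = (r - 4)(r + 3), so the eigenvalues are -3, 4.
r=-3: eigenvector (1, -2).
r=4: eigenvector (-1, 3).
P = [[1, -1], [-2, 3]], D = diag(-3, 4), P⁻¹ = [[3, 1], [2, 1]].
B⁴ = P·diag(81, 256)·P⁻¹ = [[-269, -175], [1050, 606]].
The requested entry is -269.

-269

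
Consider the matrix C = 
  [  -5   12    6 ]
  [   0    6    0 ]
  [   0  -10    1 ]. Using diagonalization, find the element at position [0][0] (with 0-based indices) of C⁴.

625

Characteristic polynomial: μ^3 - 2μ^2 - 29μ + 30 = (μ - 6)(μ - 1)(μ + 5), so the eigenvalues are -5, 1, 6.
μ=1: eigenvector (1, 0, 1).
μ=6: eigenvector (0, 1, -2).
μ=-5: eigenvector (-1, 0, 0).
P = [[1, 0, -1], [0, 1, 0], [1, -2, 0]], D = diag(1, 6, -5), P⁻¹ = [[0, 2, 1], [0, 1, 0], [-1, 2, 1]].
C⁴ = P·diag(1, 1296, 625)·P⁻¹ = [[625, -1248, -624], [0, 1296, 0], [0, -2590, 1]].
The requested entry is 625.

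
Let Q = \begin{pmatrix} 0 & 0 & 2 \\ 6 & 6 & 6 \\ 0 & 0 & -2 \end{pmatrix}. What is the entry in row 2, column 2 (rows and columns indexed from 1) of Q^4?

1296

Characteristic polynomial: s^3 - 4s^2 - 12s = s(s - 6)(s + 2), so the eigenvalues are -2, 0, 6.
s=0: eigenvector (1, -1, 0).
s=6: eigenvector (0, 1, 0).
s=-2: eigenvector (-1, 0, 1).
P = [[1, 0, -1], [-1, 1, 0], [0, 0, 1]], D = diag(0, 6, -2), P⁻¹ = [[1, 0, 1], [1, 1, 1], [0, 0, 1]].
Q⁴ = P·diag(0, 1296, 16)·P⁻¹ = [[0, 0, -16], [1296, 1296, 1296], [0, 0, 16]].
The requested entry is 1296.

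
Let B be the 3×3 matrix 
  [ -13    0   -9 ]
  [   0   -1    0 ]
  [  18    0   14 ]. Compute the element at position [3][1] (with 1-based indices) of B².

18

Characteristic polynomial: μ^3 - 21μ - 20 = (μ - 5)(μ + 1)(μ + 4), so the eigenvalues are -4, -1, 5.
μ=-4: eigenvector (1, 0, -1).
μ=-1: eigenvector (0, 1, 0).
μ=5: eigenvector (-1, 0, 2).
P = [[1, 0, -1], [0, 1, 0], [-1, 0, 2]], D = diag(-4, -1, 5), P⁻¹ = [[2, 0, 1], [0, 1, 0], [1, 0, 1]].
B² = P·diag(16, 1, 25)·P⁻¹ = [[7, 0, -9], [0, 1, 0], [18, 0, 34]].
The requested entry is 18.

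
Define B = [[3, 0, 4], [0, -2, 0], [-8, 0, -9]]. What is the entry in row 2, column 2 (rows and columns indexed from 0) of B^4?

1249

Characteristic polynomial: t^3 + 8t^2 + 17t + 10 = (t + 1)(t + 2)(t + 5), so the eigenvalues are -5, -2, -1.
t=-5: eigenvector (-1, 0, 2).
t=-2: eigenvector (0, 1, 0).
t=-1: eigenvector (1, 0, -1).
P = [[-1, 0, 1], [0, 1, 0], [2, 0, -1]], D = diag(-5, -2, -1), P⁻¹ = [[1, 0, 1], [0, 1, 0], [2, 0, 1]].
B⁴ = P·diag(625, 16, 1)·P⁻¹ = [[-623, 0, -624], [0, 16, 0], [1248, 0, 1249]].
The requested entry is 1249.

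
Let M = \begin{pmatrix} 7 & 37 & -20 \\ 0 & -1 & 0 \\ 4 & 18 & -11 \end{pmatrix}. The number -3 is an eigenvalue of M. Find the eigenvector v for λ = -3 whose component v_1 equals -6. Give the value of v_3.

-3

M + 3I = [[10, 37, -20], [0, 2, 0], [4, 18, -8]].
Solving (M + 3I)v = 0 gives the eigenspace spanned by (-6, 0, -3).
With v_1 = -6, v = (-6, 0, -3), so v_3 = -3.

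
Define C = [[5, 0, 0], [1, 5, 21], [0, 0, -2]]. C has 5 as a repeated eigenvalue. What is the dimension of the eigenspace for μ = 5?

1

C − 5I = [[0, 0, 0], [1, 0, 21], [0, 0, -7]].
This matrix has rank 2, so its null space has dimension 3 − 2 = 1.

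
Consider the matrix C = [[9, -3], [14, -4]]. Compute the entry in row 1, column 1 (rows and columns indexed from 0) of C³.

-106

Characteristic polynomial: μ^2 - 5μ + 6 = (μ - 3)(μ - 2), so the eigenvalues are 2, 3.
μ=3: eigenvector (1, 2).
μ=2: eigenvector (3, 7).
P = [[1, 3], [2, 7]], D = diag(3, 2), P⁻¹ = [[7, -3], [-2, 1]].
C³ = P·diag(27, 8)·P⁻¹ = [[141, -57], [266, -106]].
The requested entry is -106.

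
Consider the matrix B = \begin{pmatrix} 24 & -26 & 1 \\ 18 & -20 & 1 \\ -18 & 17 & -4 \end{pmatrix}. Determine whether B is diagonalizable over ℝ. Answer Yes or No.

Characteristic polynomial: p(λ) = λ^3 - 27λ - 54 = (λ - 6)(λ + 3)^2.
λ = -3 has algebraic multiplicity 2; rank(B + 3I) = 2, so geometric multiplicity = 1.
Geometric multiplicity < algebraic multiplicity, so B is not diagonalizable.

No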